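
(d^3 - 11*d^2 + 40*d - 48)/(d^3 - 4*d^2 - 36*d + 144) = (d^2 - 7*d + 12)/(d^2 - 36)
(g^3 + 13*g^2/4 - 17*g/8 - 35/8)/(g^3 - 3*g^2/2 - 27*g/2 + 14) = (4*g^2 - g - 5)/(4*(g^2 - 5*g + 4))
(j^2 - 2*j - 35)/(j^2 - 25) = (j - 7)/(j - 5)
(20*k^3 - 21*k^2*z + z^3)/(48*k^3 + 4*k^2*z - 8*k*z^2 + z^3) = (-5*k^2 + 4*k*z + z^2)/(-12*k^2 - 4*k*z + z^2)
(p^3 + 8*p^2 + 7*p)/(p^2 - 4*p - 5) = p*(p + 7)/(p - 5)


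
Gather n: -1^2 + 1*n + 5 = n + 4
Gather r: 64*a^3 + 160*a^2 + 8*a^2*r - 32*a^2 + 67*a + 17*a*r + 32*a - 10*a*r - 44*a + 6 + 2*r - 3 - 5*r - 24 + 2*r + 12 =64*a^3 + 128*a^2 + 55*a + r*(8*a^2 + 7*a - 1) - 9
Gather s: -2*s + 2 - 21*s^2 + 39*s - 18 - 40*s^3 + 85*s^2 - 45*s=-40*s^3 + 64*s^2 - 8*s - 16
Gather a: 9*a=9*a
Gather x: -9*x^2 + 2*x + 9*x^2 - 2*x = 0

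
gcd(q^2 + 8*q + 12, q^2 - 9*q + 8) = 1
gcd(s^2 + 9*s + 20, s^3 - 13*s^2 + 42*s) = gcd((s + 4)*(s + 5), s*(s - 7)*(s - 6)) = 1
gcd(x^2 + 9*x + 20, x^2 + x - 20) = x + 5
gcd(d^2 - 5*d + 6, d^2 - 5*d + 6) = d^2 - 5*d + 6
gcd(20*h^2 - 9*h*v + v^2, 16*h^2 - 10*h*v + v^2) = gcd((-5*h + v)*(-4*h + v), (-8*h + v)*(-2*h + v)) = 1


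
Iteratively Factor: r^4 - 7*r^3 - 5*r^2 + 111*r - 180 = (r - 3)*(r^3 - 4*r^2 - 17*r + 60) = (r - 3)^2*(r^2 - r - 20) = (r - 5)*(r - 3)^2*(r + 4)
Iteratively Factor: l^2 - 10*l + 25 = (l - 5)*(l - 5)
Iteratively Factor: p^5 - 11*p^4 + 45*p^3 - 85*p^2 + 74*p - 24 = (p - 3)*(p^4 - 8*p^3 + 21*p^2 - 22*p + 8) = (p - 3)*(p - 1)*(p^3 - 7*p^2 + 14*p - 8) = (p - 3)*(p - 1)^2*(p^2 - 6*p + 8) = (p - 4)*(p - 3)*(p - 1)^2*(p - 2)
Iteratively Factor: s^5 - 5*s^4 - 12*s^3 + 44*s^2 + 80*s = (s - 4)*(s^4 - s^3 - 16*s^2 - 20*s) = (s - 4)*(s + 2)*(s^3 - 3*s^2 - 10*s) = (s - 4)*(s + 2)^2*(s^2 - 5*s) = (s - 5)*(s - 4)*(s + 2)^2*(s)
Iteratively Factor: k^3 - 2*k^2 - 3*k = (k)*(k^2 - 2*k - 3) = k*(k + 1)*(k - 3)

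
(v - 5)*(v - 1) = v^2 - 6*v + 5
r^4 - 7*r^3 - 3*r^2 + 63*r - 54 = (r - 6)*(r - 3)*(r - 1)*(r + 3)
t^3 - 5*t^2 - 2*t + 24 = (t - 4)*(t - 3)*(t + 2)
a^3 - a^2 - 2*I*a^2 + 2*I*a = a*(a - 1)*(a - 2*I)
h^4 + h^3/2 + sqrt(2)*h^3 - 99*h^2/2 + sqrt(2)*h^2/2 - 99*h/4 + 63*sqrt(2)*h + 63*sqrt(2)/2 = (h + 1/2)*(h - 7*sqrt(2)/2)*(h - 3*sqrt(2)/2)*(h + 6*sqrt(2))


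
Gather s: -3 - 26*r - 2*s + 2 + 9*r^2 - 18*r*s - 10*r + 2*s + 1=9*r^2 - 18*r*s - 36*r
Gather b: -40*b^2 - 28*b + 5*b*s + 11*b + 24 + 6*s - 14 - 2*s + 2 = -40*b^2 + b*(5*s - 17) + 4*s + 12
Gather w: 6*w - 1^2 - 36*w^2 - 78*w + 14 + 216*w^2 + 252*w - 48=180*w^2 + 180*w - 35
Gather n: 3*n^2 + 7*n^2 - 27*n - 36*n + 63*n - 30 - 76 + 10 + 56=10*n^2 - 40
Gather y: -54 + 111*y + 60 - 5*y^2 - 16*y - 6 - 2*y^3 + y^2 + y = -2*y^3 - 4*y^2 + 96*y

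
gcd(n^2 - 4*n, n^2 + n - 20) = n - 4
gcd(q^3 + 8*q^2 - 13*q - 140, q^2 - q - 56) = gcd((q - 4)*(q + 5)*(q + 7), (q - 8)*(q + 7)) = q + 7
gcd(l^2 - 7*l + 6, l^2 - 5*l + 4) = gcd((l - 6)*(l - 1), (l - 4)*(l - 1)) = l - 1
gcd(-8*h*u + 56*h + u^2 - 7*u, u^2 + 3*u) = 1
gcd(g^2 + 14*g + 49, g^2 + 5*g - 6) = 1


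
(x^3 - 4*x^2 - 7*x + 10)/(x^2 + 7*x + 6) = (x^3 - 4*x^2 - 7*x + 10)/(x^2 + 7*x + 6)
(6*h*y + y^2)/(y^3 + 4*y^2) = (6*h + y)/(y*(y + 4))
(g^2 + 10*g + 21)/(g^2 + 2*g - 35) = (g + 3)/(g - 5)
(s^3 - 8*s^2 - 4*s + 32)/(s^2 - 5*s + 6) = (s^2 - 6*s - 16)/(s - 3)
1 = 1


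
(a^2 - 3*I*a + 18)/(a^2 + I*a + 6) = (a - 6*I)/(a - 2*I)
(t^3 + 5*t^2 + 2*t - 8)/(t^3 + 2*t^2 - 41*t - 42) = (t^3 + 5*t^2 + 2*t - 8)/(t^3 + 2*t^2 - 41*t - 42)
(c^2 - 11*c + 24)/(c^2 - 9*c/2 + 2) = 2*(c^2 - 11*c + 24)/(2*c^2 - 9*c + 4)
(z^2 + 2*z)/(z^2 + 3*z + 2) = z/(z + 1)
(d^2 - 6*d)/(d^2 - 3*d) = (d - 6)/(d - 3)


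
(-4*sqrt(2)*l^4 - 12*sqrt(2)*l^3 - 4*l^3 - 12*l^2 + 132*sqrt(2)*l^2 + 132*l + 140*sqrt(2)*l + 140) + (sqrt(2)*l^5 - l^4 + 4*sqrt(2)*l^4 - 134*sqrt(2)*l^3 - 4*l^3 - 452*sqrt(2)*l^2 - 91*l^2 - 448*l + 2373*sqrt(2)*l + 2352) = sqrt(2)*l^5 - l^4 - 146*sqrt(2)*l^3 - 8*l^3 - 320*sqrt(2)*l^2 - 103*l^2 - 316*l + 2513*sqrt(2)*l + 2492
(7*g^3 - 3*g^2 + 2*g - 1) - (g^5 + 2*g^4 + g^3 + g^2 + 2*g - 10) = -g^5 - 2*g^4 + 6*g^3 - 4*g^2 + 9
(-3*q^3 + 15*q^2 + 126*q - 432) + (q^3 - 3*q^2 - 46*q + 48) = -2*q^3 + 12*q^2 + 80*q - 384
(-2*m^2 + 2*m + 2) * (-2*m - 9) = 4*m^3 + 14*m^2 - 22*m - 18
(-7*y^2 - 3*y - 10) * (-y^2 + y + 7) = 7*y^4 - 4*y^3 - 42*y^2 - 31*y - 70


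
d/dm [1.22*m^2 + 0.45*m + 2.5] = 2.44*m + 0.45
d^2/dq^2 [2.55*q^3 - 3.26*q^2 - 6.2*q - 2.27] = 15.3*q - 6.52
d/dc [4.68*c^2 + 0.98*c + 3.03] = 9.36*c + 0.98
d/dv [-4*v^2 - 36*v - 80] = -8*v - 36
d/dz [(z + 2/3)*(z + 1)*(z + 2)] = 3*z^2 + 22*z/3 + 4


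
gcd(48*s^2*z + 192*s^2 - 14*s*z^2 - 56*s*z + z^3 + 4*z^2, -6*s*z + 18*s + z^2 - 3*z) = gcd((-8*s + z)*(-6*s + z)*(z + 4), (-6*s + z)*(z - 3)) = -6*s + z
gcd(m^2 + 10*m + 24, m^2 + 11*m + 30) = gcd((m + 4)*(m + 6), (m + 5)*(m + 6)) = m + 6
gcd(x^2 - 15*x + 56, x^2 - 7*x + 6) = 1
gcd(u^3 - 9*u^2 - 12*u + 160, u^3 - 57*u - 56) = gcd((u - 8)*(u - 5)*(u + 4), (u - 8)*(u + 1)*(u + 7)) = u - 8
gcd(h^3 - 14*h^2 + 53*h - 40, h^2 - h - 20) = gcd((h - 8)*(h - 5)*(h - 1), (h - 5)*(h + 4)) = h - 5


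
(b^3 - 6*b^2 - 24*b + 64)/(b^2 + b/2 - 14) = 2*(b^2 - 10*b + 16)/(2*b - 7)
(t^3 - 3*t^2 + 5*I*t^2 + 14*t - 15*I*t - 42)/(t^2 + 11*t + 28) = (t^3 + t^2*(-3 + 5*I) + t*(14 - 15*I) - 42)/(t^2 + 11*t + 28)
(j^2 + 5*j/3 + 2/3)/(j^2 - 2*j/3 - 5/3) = (3*j + 2)/(3*j - 5)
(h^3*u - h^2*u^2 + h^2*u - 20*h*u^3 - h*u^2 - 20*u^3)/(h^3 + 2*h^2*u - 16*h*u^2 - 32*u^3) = u*(-h^2 + 5*h*u - h + 5*u)/(-h^2 + 2*h*u + 8*u^2)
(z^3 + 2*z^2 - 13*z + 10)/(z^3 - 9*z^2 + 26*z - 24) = (z^2 + 4*z - 5)/(z^2 - 7*z + 12)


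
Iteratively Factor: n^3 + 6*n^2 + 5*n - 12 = (n + 4)*(n^2 + 2*n - 3) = (n - 1)*(n + 4)*(n + 3)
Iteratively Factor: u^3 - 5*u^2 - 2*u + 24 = (u - 3)*(u^2 - 2*u - 8) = (u - 4)*(u - 3)*(u + 2)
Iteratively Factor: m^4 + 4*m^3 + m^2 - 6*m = (m - 1)*(m^3 + 5*m^2 + 6*m) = m*(m - 1)*(m^2 + 5*m + 6) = m*(m - 1)*(m + 3)*(m + 2)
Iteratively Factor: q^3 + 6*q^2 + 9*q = (q + 3)*(q^2 + 3*q) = q*(q + 3)*(q + 3)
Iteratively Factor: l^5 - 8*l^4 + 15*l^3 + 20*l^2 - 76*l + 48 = (l + 2)*(l^4 - 10*l^3 + 35*l^2 - 50*l + 24) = (l - 1)*(l + 2)*(l^3 - 9*l^2 + 26*l - 24) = (l - 4)*(l - 1)*(l + 2)*(l^2 - 5*l + 6) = (l - 4)*(l - 3)*(l - 1)*(l + 2)*(l - 2)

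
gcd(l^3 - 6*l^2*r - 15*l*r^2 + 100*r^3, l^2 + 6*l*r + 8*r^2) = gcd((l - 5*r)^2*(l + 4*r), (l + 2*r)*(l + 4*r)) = l + 4*r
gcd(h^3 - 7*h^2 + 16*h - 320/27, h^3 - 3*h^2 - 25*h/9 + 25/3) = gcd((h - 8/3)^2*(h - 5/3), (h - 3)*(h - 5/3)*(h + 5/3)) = h - 5/3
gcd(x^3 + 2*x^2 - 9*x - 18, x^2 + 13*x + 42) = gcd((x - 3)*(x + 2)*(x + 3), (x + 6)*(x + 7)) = 1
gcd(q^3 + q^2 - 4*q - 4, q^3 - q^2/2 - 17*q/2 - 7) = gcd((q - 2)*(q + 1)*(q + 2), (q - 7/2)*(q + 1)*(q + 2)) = q^2 + 3*q + 2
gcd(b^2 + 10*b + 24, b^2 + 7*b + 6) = b + 6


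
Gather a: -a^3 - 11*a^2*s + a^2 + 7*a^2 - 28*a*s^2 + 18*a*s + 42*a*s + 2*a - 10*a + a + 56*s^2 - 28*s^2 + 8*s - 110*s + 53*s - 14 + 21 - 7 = -a^3 + a^2*(8 - 11*s) + a*(-28*s^2 + 60*s - 7) + 28*s^2 - 49*s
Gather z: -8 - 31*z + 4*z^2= 4*z^2 - 31*z - 8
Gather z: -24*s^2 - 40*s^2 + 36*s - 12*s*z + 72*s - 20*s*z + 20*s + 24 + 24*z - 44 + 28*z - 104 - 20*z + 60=-64*s^2 + 128*s + z*(32 - 32*s) - 64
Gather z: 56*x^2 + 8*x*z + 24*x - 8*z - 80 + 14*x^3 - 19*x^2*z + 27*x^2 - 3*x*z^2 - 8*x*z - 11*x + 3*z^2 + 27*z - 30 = 14*x^3 + 83*x^2 + 13*x + z^2*(3 - 3*x) + z*(19 - 19*x^2) - 110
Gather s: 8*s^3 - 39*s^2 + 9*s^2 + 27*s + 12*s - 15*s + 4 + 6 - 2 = 8*s^3 - 30*s^2 + 24*s + 8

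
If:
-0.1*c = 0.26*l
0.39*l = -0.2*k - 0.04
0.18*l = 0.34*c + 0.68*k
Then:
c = 0.15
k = -0.09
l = -0.06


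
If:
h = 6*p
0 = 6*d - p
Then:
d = p/6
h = 6*p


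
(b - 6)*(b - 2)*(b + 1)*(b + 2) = b^4 - 5*b^3 - 10*b^2 + 20*b + 24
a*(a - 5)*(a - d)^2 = a^4 - 2*a^3*d - 5*a^3 + a^2*d^2 + 10*a^2*d - 5*a*d^2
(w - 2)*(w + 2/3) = w^2 - 4*w/3 - 4/3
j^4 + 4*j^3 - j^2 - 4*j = j*(j - 1)*(j + 1)*(j + 4)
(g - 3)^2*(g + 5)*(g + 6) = g^4 + 5*g^3 - 27*g^2 - 81*g + 270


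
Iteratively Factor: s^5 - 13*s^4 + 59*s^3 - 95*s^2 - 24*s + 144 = (s - 4)*(s^4 - 9*s^3 + 23*s^2 - 3*s - 36) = (s - 4)*(s + 1)*(s^3 - 10*s^2 + 33*s - 36) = (s - 4)^2*(s + 1)*(s^2 - 6*s + 9) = (s - 4)^2*(s - 3)*(s + 1)*(s - 3)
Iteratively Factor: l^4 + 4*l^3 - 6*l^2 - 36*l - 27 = (l - 3)*(l^3 + 7*l^2 + 15*l + 9) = (l - 3)*(l + 1)*(l^2 + 6*l + 9) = (l - 3)*(l + 1)*(l + 3)*(l + 3)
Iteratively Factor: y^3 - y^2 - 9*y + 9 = (y - 3)*(y^2 + 2*y - 3) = (y - 3)*(y - 1)*(y + 3)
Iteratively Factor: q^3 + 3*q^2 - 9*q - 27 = (q - 3)*(q^2 + 6*q + 9) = (q - 3)*(q + 3)*(q + 3)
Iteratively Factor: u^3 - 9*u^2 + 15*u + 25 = (u - 5)*(u^2 - 4*u - 5) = (u - 5)*(u + 1)*(u - 5)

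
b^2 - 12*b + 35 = (b - 7)*(b - 5)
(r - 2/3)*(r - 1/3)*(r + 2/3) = r^3 - r^2/3 - 4*r/9 + 4/27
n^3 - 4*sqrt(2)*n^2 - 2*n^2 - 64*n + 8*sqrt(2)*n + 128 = (n - 2)*(n - 8*sqrt(2))*(n + 4*sqrt(2))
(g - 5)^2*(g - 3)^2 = g^4 - 16*g^3 + 94*g^2 - 240*g + 225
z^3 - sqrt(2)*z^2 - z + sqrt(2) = (z - 1)*(z + 1)*(z - sqrt(2))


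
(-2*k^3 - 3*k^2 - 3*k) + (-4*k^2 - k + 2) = -2*k^3 - 7*k^2 - 4*k + 2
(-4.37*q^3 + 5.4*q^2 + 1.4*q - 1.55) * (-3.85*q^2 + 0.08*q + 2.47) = 16.8245*q^5 - 21.1396*q^4 - 15.7519*q^3 + 19.4175*q^2 + 3.334*q - 3.8285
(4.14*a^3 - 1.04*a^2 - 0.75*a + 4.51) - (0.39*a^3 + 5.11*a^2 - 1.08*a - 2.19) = 3.75*a^3 - 6.15*a^2 + 0.33*a + 6.7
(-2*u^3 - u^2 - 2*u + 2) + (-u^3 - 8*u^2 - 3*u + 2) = -3*u^3 - 9*u^2 - 5*u + 4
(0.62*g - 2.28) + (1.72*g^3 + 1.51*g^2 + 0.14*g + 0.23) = 1.72*g^3 + 1.51*g^2 + 0.76*g - 2.05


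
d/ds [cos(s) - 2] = -sin(s)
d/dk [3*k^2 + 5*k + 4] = 6*k + 5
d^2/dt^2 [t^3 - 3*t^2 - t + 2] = 6*t - 6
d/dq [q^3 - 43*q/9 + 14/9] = 3*q^2 - 43/9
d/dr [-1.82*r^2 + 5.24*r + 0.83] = 5.24 - 3.64*r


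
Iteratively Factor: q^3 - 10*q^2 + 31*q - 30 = (q - 5)*(q^2 - 5*q + 6) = (q - 5)*(q - 3)*(q - 2)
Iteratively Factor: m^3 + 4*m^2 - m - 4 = (m - 1)*(m^2 + 5*m + 4) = (m - 1)*(m + 4)*(m + 1)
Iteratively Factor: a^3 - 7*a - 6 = (a + 1)*(a^2 - a - 6) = (a + 1)*(a + 2)*(a - 3)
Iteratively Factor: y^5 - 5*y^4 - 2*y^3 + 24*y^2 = (y)*(y^4 - 5*y^3 - 2*y^2 + 24*y) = y^2*(y^3 - 5*y^2 - 2*y + 24) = y^2*(y - 4)*(y^2 - y - 6) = y^2*(y - 4)*(y - 3)*(y + 2)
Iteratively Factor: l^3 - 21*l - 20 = (l + 1)*(l^2 - l - 20) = (l + 1)*(l + 4)*(l - 5)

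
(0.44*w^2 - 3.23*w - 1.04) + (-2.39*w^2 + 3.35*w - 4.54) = -1.95*w^2 + 0.12*w - 5.58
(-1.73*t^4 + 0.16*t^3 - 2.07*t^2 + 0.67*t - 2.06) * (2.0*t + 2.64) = -3.46*t^5 - 4.2472*t^4 - 3.7176*t^3 - 4.1248*t^2 - 2.3512*t - 5.4384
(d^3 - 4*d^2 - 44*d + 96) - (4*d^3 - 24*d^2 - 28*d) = -3*d^3 + 20*d^2 - 16*d + 96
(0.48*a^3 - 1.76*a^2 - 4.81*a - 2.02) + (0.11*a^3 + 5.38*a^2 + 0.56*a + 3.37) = 0.59*a^3 + 3.62*a^2 - 4.25*a + 1.35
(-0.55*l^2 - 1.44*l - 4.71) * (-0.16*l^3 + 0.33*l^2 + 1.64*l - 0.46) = 0.088*l^5 + 0.0489*l^4 - 0.6236*l^3 - 3.6629*l^2 - 7.062*l + 2.1666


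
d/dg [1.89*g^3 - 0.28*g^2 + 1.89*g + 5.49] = 5.67*g^2 - 0.56*g + 1.89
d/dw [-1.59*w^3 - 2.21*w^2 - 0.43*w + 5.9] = -4.77*w^2 - 4.42*w - 0.43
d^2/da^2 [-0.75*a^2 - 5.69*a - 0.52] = -1.50000000000000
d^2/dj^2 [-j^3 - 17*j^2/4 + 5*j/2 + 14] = -6*j - 17/2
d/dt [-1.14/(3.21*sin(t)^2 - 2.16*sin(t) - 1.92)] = (7.3188*sin(t) - 2.4624)*cos(t)/(-3.21*sin(t)^2 + 2.16*sin(t) + 1.92)^2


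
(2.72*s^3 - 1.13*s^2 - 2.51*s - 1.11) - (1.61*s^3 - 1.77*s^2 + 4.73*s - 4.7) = 1.11*s^3 + 0.64*s^2 - 7.24*s + 3.59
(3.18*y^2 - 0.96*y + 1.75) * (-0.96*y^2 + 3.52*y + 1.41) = -3.0528*y^4 + 12.1152*y^3 - 0.5754*y^2 + 4.8064*y + 2.4675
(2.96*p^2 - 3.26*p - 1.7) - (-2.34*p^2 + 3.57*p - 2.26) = 5.3*p^2 - 6.83*p + 0.56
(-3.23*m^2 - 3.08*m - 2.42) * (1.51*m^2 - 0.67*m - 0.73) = -4.8773*m^4 - 2.4867*m^3 + 0.7673*m^2 + 3.8698*m + 1.7666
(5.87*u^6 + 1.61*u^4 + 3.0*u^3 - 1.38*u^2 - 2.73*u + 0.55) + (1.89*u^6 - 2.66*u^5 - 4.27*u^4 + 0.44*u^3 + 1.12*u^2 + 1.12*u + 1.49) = 7.76*u^6 - 2.66*u^5 - 2.66*u^4 + 3.44*u^3 - 0.26*u^2 - 1.61*u + 2.04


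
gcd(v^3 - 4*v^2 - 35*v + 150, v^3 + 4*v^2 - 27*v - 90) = v^2 + v - 30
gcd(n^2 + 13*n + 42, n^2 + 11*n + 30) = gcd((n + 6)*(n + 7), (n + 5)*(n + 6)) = n + 6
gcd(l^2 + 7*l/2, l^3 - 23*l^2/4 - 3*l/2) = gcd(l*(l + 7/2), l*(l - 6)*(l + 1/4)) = l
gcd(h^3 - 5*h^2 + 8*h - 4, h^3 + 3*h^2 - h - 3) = h - 1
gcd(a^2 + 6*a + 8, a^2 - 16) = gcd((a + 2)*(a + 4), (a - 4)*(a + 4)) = a + 4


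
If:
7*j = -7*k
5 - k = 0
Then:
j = -5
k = 5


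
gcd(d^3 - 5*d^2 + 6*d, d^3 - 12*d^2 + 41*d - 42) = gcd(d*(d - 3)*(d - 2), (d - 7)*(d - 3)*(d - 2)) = d^2 - 5*d + 6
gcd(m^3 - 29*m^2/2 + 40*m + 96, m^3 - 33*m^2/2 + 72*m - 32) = m^2 - 16*m + 64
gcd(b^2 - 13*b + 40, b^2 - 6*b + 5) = b - 5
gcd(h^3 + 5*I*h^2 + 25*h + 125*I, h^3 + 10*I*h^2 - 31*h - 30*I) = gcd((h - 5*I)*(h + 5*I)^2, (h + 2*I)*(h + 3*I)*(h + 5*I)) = h + 5*I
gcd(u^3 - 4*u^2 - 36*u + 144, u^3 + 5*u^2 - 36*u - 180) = u^2 - 36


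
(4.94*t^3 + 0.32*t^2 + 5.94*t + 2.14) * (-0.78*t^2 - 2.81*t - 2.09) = -3.8532*t^5 - 14.131*t^4 - 15.857*t^3 - 19.0294*t^2 - 18.428*t - 4.4726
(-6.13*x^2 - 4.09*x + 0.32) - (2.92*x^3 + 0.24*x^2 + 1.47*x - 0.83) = -2.92*x^3 - 6.37*x^2 - 5.56*x + 1.15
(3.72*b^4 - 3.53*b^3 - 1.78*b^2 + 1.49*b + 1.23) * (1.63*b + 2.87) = 6.0636*b^5 + 4.9225*b^4 - 13.0325*b^3 - 2.6799*b^2 + 6.2812*b + 3.5301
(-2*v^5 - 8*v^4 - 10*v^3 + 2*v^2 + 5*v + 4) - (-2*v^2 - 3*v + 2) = -2*v^5 - 8*v^4 - 10*v^3 + 4*v^2 + 8*v + 2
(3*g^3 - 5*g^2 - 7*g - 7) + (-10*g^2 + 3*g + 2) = 3*g^3 - 15*g^2 - 4*g - 5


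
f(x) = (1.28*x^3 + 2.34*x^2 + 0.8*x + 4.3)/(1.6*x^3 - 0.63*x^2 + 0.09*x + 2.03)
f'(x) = (-4.8*x^2 + 1.26*x - 0.09)*(1.28*x^3 + 2.34*x^2 + 0.8*x + 4.3)/(1.6*x^3 - 0.63*x^2 + 0.09*x + 2.03)^2 + (3.84*x^2 + 4.68*x + 0.8)/(1.6*x^3 - 0.63*x^2 + 0.09*x + 2.03)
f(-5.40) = 0.50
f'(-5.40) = -0.05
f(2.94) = 1.58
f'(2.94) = -0.33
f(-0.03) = 2.11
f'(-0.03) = 0.19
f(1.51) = 2.44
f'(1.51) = -0.91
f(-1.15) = -3.38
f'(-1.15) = -20.26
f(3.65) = 1.40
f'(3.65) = -0.20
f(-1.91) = -0.21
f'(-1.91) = -0.86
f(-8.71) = 0.61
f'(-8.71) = -0.02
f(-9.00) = 0.61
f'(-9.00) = -0.02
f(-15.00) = 0.69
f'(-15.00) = -0.01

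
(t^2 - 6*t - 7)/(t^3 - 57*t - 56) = (t - 7)/(t^2 - t - 56)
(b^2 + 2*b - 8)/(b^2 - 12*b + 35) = (b^2 + 2*b - 8)/(b^2 - 12*b + 35)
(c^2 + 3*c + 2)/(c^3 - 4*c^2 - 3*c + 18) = (c + 1)/(c^2 - 6*c + 9)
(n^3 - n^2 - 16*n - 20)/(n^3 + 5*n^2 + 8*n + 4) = (n - 5)/(n + 1)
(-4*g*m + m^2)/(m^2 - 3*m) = (-4*g + m)/(m - 3)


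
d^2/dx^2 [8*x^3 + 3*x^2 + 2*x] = 48*x + 6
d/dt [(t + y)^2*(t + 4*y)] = 3*(t + y)*(t + 3*y)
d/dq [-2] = 0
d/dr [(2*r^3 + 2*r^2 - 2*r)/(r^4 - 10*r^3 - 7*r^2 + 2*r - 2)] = 2*(-r^6 - 2*r^5 + 6*r^4 - 16*r^3 - 11*r^2 - 4*r + 2)/(r^8 - 20*r^7 + 86*r^6 + 144*r^5 + 5*r^4 + 12*r^3 + 32*r^2 - 8*r + 4)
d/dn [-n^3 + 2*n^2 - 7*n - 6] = -3*n^2 + 4*n - 7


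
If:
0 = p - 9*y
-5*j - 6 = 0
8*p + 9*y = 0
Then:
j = -6/5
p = 0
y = 0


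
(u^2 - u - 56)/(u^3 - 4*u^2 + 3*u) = (u^2 - u - 56)/(u*(u^2 - 4*u + 3))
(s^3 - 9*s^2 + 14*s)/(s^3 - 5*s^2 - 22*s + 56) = s/(s + 4)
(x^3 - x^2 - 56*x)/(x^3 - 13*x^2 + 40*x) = (x + 7)/(x - 5)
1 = 1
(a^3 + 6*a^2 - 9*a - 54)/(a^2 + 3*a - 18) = a + 3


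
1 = 1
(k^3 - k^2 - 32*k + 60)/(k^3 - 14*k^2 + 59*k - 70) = (k + 6)/(k - 7)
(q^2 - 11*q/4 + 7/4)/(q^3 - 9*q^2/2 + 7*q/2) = (4*q - 7)/(2*q*(2*q - 7))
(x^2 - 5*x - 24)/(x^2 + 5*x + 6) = (x - 8)/(x + 2)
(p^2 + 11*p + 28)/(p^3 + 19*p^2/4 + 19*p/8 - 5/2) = 8*(p + 7)/(8*p^2 + 6*p - 5)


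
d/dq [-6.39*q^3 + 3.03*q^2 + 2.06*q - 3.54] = -19.17*q^2 + 6.06*q + 2.06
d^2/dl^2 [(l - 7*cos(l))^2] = 14*l*cos(l) + 196*sin(l)^2 + 28*sin(l) - 96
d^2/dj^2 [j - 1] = 0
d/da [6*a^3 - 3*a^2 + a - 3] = 18*a^2 - 6*a + 1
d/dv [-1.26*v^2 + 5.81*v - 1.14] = 5.81 - 2.52*v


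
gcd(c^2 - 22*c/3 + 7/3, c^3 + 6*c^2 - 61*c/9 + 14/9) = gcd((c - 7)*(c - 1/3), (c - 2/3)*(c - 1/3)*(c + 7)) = c - 1/3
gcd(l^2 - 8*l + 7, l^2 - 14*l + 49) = l - 7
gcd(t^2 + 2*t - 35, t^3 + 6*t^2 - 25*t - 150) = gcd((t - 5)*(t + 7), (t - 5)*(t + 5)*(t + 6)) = t - 5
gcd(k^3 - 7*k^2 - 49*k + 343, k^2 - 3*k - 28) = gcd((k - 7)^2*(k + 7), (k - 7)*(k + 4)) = k - 7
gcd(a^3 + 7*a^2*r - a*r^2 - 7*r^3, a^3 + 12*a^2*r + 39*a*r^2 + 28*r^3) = a^2 + 8*a*r + 7*r^2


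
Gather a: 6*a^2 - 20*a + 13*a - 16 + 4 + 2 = 6*a^2 - 7*a - 10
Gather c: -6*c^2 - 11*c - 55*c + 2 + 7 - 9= -6*c^2 - 66*c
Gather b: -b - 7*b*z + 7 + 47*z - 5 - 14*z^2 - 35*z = b*(-7*z - 1) - 14*z^2 + 12*z + 2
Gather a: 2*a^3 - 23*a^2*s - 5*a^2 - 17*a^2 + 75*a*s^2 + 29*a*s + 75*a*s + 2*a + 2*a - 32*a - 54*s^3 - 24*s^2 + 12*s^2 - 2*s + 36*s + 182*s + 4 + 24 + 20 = 2*a^3 + a^2*(-23*s - 22) + a*(75*s^2 + 104*s - 28) - 54*s^3 - 12*s^2 + 216*s + 48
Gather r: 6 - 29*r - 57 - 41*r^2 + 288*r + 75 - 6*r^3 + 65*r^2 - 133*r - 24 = -6*r^3 + 24*r^2 + 126*r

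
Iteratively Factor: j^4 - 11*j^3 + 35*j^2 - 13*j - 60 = (j - 3)*(j^3 - 8*j^2 + 11*j + 20) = (j - 5)*(j - 3)*(j^2 - 3*j - 4) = (j - 5)*(j - 4)*(j - 3)*(j + 1)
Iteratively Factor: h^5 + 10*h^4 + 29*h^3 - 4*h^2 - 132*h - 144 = (h + 2)*(h^4 + 8*h^3 + 13*h^2 - 30*h - 72) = (h + 2)*(h + 4)*(h^3 + 4*h^2 - 3*h - 18) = (h + 2)*(h + 3)*(h + 4)*(h^2 + h - 6) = (h + 2)*(h + 3)^2*(h + 4)*(h - 2)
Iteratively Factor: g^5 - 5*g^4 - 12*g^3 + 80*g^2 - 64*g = (g + 4)*(g^4 - 9*g^3 + 24*g^2 - 16*g) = (g - 1)*(g + 4)*(g^3 - 8*g^2 + 16*g) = (g - 4)*(g - 1)*(g + 4)*(g^2 - 4*g) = (g - 4)^2*(g - 1)*(g + 4)*(g)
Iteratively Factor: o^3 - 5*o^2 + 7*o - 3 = (o - 1)*(o^2 - 4*o + 3) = (o - 1)^2*(o - 3)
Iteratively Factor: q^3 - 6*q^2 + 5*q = (q)*(q^2 - 6*q + 5) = q*(q - 5)*(q - 1)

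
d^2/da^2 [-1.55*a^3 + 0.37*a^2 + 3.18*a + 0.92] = 0.74 - 9.3*a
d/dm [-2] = 0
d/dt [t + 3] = 1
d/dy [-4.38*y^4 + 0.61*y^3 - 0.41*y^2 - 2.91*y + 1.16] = -17.52*y^3 + 1.83*y^2 - 0.82*y - 2.91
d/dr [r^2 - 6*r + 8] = 2*r - 6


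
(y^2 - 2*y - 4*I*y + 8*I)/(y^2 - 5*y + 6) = (y - 4*I)/(y - 3)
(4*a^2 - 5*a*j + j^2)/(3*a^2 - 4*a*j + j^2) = (4*a - j)/(3*a - j)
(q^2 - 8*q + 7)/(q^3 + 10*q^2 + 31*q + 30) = (q^2 - 8*q + 7)/(q^3 + 10*q^2 + 31*q + 30)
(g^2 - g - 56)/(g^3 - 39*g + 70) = (g - 8)/(g^2 - 7*g + 10)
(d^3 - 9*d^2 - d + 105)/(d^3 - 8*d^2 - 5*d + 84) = (d - 5)/(d - 4)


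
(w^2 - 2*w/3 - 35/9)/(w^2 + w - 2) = (w^2 - 2*w/3 - 35/9)/(w^2 + w - 2)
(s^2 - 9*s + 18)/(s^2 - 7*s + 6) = (s - 3)/(s - 1)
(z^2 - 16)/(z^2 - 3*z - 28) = (z - 4)/(z - 7)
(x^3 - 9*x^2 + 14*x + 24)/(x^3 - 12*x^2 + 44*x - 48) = (x + 1)/(x - 2)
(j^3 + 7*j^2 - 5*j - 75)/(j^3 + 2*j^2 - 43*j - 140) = (j^2 + 2*j - 15)/(j^2 - 3*j - 28)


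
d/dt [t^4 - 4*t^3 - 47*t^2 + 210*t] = 4*t^3 - 12*t^2 - 94*t + 210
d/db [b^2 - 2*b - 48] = 2*b - 2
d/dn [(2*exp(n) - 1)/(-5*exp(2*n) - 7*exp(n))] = (10*exp(2*n) - 10*exp(n) - 7)*exp(-n)/(25*exp(2*n) + 70*exp(n) + 49)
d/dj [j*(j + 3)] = 2*j + 3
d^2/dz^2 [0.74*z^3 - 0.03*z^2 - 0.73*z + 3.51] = 4.44*z - 0.06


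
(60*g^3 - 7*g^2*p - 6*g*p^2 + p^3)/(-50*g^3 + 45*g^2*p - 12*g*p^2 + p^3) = (-12*g^2 - g*p + p^2)/(10*g^2 - 7*g*p + p^2)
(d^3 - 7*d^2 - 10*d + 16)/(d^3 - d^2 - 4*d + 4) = (d - 8)/(d - 2)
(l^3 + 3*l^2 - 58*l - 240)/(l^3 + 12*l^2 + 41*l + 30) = (l - 8)/(l + 1)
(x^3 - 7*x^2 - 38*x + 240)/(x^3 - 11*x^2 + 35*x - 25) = (x^2 - 2*x - 48)/(x^2 - 6*x + 5)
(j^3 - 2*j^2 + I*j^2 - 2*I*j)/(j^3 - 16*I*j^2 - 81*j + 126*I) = j*(j^2 + j*(-2 + I) - 2*I)/(j^3 - 16*I*j^2 - 81*j + 126*I)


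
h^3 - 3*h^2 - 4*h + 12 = (h - 3)*(h - 2)*(h + 2)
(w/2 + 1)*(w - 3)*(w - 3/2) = w^3/2 - 5*w^2/4 - 9*w/4 + 9/2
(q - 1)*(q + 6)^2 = q^3 + 11*q^2 + 24*q - 36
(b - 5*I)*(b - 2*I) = b^2 - 7*I*b - 10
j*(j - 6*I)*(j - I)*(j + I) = j^4 - 6*I*j^3 + j^2 - 6*I*j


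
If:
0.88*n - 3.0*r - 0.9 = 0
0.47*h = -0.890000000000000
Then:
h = -1.89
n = 3.40909090909091*r + 1.02272727272727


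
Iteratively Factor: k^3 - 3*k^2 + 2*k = (k)*(k^2 - 3*k + 2) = k*(k - 1)*(k - 2)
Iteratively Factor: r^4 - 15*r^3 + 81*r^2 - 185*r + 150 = (r - 5)*(r^3 - 10*r^2 + 31*r - 30) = (r - 5)^2*(r^2 - 5*r + 6) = (r - 5)^2*(r - 3)*(r - 2)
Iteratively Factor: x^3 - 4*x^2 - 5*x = (x + 1)*(x^2 - 5*x) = (x - 5)*(x + 1)*(x)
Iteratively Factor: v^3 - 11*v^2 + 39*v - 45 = (v - 3)*(v^2 - 8*v + 15) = (v - 3)^2*(v - 5)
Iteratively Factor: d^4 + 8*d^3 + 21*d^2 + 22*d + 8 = (d + 4)*(d^3 + 4*d^2 + 5*d + 2) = (d + 1)*(d + 4)*(d^2 + 3*d + 2) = (d + 1)*(d + 2)*(d + 4)*(d + 1)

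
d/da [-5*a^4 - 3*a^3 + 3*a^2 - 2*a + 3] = -20*a^3 - 9*a^2 + 6*a - 2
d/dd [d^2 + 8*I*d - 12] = 2*d + 8*I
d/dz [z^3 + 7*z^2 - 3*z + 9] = 3*z^2 + 14*z - 3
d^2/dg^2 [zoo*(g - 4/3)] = 0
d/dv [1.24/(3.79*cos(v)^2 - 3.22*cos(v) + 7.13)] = (9.3992*cos(v) - 3.9928)*sin(v)/(3.79*cos(v)^2 - 3.22*cos(v) + 7.13)^2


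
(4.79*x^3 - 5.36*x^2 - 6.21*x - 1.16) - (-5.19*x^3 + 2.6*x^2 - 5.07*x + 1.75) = 9.98*x^3 - 7.96*x^2 - 1.14*x - 2.91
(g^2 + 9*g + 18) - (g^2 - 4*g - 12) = 13*g + 30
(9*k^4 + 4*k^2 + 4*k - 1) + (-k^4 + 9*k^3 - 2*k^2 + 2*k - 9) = 8*k^4 + 9*k^3 + 2*k^2 + 6*k - 10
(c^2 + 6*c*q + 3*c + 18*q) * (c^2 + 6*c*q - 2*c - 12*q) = c^4 + 12*c^3*q + c^3 + 36*c^2*q^2 + 12*c^2*q - 6*c^2 + 36*c*q^2 - 72*c*q - 216*q^2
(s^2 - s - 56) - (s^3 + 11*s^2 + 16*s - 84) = -s^3 - 10*s^2 - 17*s + 28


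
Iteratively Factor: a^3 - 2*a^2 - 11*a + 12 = (a + 3)*(a^2 - 5*a + 4) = (a - 1)*(a + 3)*(a - 4)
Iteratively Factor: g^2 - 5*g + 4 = (g - 4)*(g - 1)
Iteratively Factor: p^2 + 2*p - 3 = (p + 3)*(p - 1)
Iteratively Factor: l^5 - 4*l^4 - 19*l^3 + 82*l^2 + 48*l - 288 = (l - 3)*(l^4 - l^3 - 22*l^2 + 16*l + 96) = (l - 4)*(l - 3)*(l^3 + 3*l^2 - 10*l - 24) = (l - 4)*(l - 3)^2*(l^2 + 6*l + 8) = (l - 4)*(l - 3)^2*(l + 2)*(l + 4)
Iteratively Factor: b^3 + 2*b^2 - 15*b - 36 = (b + 3)*(b^2 - b - 12) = (b - 4)*(b + 3)*(b + 3)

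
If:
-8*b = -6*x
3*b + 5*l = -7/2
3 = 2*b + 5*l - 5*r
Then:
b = 3*x/4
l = -9*x/20 - 7/10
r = -3*x/20 - 13/10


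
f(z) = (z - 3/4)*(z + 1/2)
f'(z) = 2*z - 1/4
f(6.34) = 38.24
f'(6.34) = 12.43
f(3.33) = 9.88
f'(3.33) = 6.41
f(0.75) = 0.00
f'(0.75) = 1.25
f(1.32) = 1.04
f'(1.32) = 2.39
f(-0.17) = -0.30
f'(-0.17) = -0.59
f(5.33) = 26.70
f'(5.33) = 10.41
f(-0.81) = 0.48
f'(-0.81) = -1.87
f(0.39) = -0.32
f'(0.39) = 0.53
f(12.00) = 140.62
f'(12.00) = 23.75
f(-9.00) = 82.88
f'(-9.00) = -18.25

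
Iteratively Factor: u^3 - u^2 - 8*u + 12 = (u - 2)*(u^2 + u - 6) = (u - 2)*(u + 3)*(u - 2)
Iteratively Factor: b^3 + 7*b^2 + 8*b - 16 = (b + 4)*(b^2 + 3*b - 4) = (b + 4)^2*(b - 1)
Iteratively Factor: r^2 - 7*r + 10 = (r - 5)*(r - 2)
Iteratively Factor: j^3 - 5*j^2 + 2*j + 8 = (j - 2)*(j^2 - 3*j - 4) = (j - 4)*(j - 2)*(j + 1)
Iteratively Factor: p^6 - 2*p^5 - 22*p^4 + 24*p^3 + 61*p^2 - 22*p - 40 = (p - 2)*(p^5 - 22*p^3 - 20*p^2 + 21*p + 20) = (p - 2)*(p - 1)*(p^4 + p^3 - 21*p^2 - 41*p - 20) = (p - 2)*(p - 1)*(p + 4)*(p^3 - 3*p^2 - 9*p - 5) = (p - 2)*(p - 1)*(p + 1)*(p + 4)*(p^2 - 4*p - 5) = (p - 5)*(p - 2)*(p - 1)*(p + 1)*(p + 4)*(p + 1)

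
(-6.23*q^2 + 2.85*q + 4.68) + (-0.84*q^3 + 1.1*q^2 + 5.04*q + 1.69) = -0.84*q^3 - 5.13*q^2 + 7.89*q + 6.37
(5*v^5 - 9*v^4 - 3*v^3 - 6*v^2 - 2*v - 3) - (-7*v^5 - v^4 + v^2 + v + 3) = 12*v^5 - 8*v^4 - 3*v^3 - 7*v^2 - 3*v - 6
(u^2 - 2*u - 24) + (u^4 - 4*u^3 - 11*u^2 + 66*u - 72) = u^4 - 4*u^3 - 10*u^2 + 64*u - 96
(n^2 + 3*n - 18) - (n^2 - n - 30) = 4*n + 12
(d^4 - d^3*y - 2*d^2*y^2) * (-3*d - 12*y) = -3*d^5 - 9*d^4*y + 18*d^3*y^2 + 24*d^2*y^3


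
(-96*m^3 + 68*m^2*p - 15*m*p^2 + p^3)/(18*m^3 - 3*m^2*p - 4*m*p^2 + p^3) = (32*m^2 - 12*m*p + p^2)/(-6*m^2 - m*p + p^2)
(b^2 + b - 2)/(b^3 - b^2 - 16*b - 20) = (b - 1)/(b^2 - 3*b - 10)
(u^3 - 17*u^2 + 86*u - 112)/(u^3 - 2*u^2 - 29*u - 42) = (u^2 - 10*u + 16)/(u^2 + 5*u + 6)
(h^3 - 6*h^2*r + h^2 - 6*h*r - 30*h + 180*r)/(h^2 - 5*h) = h - 6*r + 6 - 36*r/h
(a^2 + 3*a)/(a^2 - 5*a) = (a + 3)/(a - 5)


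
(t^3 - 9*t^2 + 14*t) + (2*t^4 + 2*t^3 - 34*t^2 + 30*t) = 2*t^4 + 3*t^3 - 43*t^2 + 44*t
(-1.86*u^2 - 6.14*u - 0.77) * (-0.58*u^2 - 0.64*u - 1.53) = 1.0788*u^4 + 4.7516*u^3 + 7.222*u^2 + 9.887*u + 1.1781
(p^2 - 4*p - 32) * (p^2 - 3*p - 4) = p^4 - 7*p^3 - 24*p^2 + 112*p + 128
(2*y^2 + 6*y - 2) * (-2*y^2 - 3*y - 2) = -4*y^4 - 18*y^3 - 18*y^2 - 6*y + 4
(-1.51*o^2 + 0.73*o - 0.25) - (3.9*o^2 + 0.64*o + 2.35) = -5.41*o^2 + 0.09*o - 2.6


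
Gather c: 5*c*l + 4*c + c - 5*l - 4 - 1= c*(5*l + 5) - 5*l - 5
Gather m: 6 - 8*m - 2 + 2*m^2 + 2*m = 2*m^2 - 6*m + 4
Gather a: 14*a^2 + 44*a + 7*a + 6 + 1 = 14*a^2 + 51*a + 7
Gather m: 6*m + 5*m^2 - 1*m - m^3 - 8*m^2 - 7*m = -m^3 - 3*m^2 - 2*m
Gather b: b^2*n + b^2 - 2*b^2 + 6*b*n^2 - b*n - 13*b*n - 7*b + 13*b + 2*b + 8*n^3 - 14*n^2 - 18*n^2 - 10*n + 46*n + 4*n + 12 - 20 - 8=b^2*(n - 1) + b*(6*n^2 - 14*n + 8) + 8*n^3 - 32*n^2 + 40*n - 16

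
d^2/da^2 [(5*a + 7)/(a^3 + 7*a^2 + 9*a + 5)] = 2*(15*a^5 + 147*a^4 + 592*a^3 + 1068*a^2 + 693*a + 97)/(a^9 + 21*a^8 + 174*a^7 + 736*a^6 + 1776*a^5 + 2706*a^4 + 2694*a^3 + 1740*a^2 + 675*a + 125)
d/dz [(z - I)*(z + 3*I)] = 2*z + 2*I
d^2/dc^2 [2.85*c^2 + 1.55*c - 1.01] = 5.70000000000000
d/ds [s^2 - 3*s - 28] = 2*s - 3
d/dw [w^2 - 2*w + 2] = 2*w - 2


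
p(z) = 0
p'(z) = 0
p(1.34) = 0.00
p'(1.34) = 0.00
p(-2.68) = 0.00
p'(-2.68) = 0.00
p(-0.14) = 0.00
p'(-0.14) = 0.00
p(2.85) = 0.00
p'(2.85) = 0.00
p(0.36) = 0.00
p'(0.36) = 0.00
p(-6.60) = 0.00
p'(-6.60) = 0.00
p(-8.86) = 0.00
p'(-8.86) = 0.00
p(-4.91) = 0.00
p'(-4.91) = 0.00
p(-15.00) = 0.00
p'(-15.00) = 0.00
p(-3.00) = 0.00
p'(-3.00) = 0.00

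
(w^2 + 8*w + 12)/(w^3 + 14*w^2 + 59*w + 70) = (w + 6)/(w^2 + 12*w + 35)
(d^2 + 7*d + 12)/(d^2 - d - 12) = (d + 4)/(d - 4)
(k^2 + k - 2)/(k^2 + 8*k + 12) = (k - 1)/(k + 6)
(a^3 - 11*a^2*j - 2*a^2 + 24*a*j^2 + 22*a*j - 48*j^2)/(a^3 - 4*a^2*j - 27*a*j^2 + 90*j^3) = (a^2 - 8*a*j - 2*a + 16*j)/(a^2 - a*j - 30*j^2)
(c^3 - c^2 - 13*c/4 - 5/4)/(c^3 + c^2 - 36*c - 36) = (c^2 - 2*c - 5/4)/(c^2 - 36)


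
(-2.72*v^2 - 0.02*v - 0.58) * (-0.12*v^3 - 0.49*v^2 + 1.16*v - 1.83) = 0.3264*v^5 + 1.3352*v^4 - 3.0758*v^3 + 5.2386*v^2 - 0.6362*v + 1.0614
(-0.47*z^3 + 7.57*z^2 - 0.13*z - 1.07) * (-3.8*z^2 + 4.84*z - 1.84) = 1.786*z^5 - 31.0408*z^4 + 37.9976*z^3 - 10.492*z^2 - 4.9396*z + 1.9688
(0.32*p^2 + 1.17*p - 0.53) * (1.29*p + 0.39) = 0.4128*p^3 + 1.6341*p^2 - 0.2274*p - 0.2067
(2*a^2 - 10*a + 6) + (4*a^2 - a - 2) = 6*a^2 - 11*a + 4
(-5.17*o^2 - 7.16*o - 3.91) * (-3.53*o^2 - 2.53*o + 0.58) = 18.2501*o^4 + 38.3549*o^3 + 28.9185*o^2 + 5.7395*o - 2.2678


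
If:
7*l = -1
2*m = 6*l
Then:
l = -1/7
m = -3/7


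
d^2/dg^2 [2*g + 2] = 0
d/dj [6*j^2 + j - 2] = 12*j + 1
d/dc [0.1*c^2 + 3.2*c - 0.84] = 0.2*c + 3.2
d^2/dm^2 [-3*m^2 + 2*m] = -6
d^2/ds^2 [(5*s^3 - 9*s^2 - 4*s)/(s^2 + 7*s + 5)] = 2*(279*s^3 + 660*s^2 + 435*s - 85)/(s^6 + 21*s^5 + 162*s^4 + 553*s^3 + 810*s^2 + 525*s + 125)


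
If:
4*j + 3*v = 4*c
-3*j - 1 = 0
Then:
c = 3*v/4 - 1/3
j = -1/3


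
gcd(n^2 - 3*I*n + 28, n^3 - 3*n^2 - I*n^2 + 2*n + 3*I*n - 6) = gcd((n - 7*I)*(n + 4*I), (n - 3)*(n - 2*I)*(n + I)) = 1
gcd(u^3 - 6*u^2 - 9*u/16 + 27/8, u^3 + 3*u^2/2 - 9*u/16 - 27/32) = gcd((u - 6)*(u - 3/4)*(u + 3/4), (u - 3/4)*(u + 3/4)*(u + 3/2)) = u^2 - 9/16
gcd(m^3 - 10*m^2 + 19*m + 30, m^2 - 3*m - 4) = m + 1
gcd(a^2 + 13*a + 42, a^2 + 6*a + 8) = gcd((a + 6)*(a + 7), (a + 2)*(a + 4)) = 1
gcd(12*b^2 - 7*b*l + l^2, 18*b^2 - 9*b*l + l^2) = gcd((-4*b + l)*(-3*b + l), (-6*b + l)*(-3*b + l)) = 3*b - l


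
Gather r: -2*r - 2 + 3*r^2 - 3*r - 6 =3*r^2 - 5*r - 8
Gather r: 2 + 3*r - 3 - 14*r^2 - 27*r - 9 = -14*r^2 - 24*r - 10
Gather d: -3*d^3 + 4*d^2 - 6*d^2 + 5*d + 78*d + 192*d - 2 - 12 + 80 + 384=-3*d^3 - 2*d^2 + 275*d + 450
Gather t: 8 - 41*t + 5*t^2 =5*t^2 - 41*t + 8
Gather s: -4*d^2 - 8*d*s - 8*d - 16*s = -4*d^2 - 8*d + s*(-8*d - 16)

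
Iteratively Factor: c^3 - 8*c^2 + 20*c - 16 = (c - 2)*(c^2 - 6*c + 8) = (c - 2)^2*(c - 4)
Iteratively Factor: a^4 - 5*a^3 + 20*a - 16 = (a - 4)*(a^3 - a^2 - 4*a + 4) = (a - 4)*(a - 1)*(a^2 - 4) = (a - 4)*(a - 1)*(a + 2)*(a - 2)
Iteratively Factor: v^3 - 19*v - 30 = (v - 5)*(v^2 + 5*v + 6) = (v - 5)*(v + 3)*(v + 2)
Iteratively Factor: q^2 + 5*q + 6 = (q + 2)*(q + 3)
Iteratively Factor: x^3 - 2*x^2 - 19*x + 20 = (x + 4)*(x^2 - 6*x + 5) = (x - 1)*(x + 4)*(x - 5)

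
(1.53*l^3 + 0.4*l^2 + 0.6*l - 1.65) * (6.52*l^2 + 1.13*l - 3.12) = 9.9756*l^5 + 4.3369*l^4 - 0.409600000000001*l^3 - 11.328*l^2 - 3.7365*l + 5.148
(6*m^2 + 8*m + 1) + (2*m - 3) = 6*m^2 + 10*m - 2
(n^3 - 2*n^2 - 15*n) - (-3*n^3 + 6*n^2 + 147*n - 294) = 4*n^3 - 8*n^2 - 162*n + 294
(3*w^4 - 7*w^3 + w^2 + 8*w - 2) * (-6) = -18*w^4 + 42*w^3 - 6*w^2 - 48*w + 12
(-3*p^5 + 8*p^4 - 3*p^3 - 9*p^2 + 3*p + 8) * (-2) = 6*p^5 - 16*p^4 + 6*p^3 + 18*p^2 - 6*p - 16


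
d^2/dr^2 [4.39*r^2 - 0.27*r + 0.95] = 8.78000000000000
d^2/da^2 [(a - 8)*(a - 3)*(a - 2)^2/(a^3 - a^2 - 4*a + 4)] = 4*(31*a^3 - 114*a^2 + 72*a - 52)/(a^6 + 3*a^5 - 3*a^4 - 11*a^3 + 6*a^2 + 12*a - 8)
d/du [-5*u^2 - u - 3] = -10*u - 1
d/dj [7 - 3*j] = -3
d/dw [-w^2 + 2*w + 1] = 2 - 2*w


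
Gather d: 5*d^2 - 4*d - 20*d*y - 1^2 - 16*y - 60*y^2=5*d^2 + d*(-20*y - 4) - 60*y^2 - 16*y - 1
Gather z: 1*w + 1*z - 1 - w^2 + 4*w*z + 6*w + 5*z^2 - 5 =-w^2 + 7*w + 5*z^2 + z*(4*w + 1) - 6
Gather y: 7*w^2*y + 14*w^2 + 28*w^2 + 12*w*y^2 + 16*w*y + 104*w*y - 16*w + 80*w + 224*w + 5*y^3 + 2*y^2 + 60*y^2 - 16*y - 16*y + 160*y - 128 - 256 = 42*w^2 + 288*w + 5*y^3 + y^2*(12*w + 62) + y*(7*w^2 + 120*w + 128) - 384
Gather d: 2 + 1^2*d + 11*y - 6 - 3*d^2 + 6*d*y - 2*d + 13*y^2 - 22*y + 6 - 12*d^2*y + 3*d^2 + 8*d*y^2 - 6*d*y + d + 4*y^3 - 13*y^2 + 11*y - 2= -12*d^2*y + 8*d*y^2 + 4*y^3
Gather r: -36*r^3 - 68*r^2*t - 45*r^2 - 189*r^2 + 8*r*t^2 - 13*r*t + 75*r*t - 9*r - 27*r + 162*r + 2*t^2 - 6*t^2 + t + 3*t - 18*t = -36*r^3 + r^2*(-68*t - 234) + r*(8*t^2 + 62*t + 126) - 4*t^2 - 14*t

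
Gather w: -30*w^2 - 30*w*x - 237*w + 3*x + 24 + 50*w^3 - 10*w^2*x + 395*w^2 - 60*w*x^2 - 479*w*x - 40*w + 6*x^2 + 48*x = 50*w^3 + w^2*(365 - 10*x) + w*(-60*x^2 - 509*x - 277) + 6*x^2 + 51*x + 24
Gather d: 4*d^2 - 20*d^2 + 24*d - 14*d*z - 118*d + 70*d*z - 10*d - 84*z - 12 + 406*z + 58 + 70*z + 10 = -16*d^2 + d*(56*z - 104) + 392*z + 56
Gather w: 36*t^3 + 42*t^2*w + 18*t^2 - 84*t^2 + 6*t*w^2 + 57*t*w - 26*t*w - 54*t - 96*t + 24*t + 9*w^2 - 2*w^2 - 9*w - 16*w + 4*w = 36*t^3 - 66*t^2 - 126*t + w^2*(6*t + 7) + w*(42*t^2 + 31*t - 21)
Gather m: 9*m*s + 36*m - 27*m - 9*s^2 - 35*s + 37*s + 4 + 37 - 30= m*(9*s + 9) - 9*s^2 + 2*s + 11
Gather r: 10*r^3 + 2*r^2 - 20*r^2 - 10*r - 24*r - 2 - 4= 10*r^3 - 18*r^2 - 34*r - 6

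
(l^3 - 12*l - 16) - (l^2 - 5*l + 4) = l^3 - l^2 - 7*l - 20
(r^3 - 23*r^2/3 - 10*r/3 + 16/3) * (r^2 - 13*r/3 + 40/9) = r^5 - 12*r^4 + 103*r^3/3 - 386*r^2/27 - 1024*r/27 + 640/27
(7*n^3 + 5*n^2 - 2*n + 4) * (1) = 7*n^3 + 5*n^2 - 2*n + 4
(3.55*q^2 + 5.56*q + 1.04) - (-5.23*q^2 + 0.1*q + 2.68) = 8.78*q^2 + 5.46*q - 1.64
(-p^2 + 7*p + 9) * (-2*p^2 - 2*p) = 2*p^4 - 12*p^3 - 32*p^2 - 18*p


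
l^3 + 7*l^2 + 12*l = l*(l + 3)*(l + 4)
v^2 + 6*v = v*(v + 6)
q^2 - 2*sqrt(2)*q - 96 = (q - 8*sqrt(2))*(q + 6*sqrt(2))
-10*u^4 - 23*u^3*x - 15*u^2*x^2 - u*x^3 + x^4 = (-5*u + x)*(u + x)^2*(2*u + x)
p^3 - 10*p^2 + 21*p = p*(p - 7)*(p - 3)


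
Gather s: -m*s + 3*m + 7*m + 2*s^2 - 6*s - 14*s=10*m + 2*s^2 + s*(-m - 20)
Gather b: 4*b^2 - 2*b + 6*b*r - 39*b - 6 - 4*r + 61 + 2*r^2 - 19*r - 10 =4*b^2 + b*(6*r - 41) + 2*r^2 - 23*r + 45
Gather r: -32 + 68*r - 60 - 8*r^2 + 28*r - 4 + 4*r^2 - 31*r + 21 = -4*r^2 + 65*r - 75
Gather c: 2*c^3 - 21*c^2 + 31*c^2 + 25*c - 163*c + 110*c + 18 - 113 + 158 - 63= 2*c^3 + 10*c^2 - 28*c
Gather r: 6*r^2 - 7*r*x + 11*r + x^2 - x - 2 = 6*r^2 + r*(11 - 7*x) + x^2 - x - 2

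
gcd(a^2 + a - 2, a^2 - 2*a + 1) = a - 1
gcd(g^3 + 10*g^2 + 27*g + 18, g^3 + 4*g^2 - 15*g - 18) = g^2 + 7*g + 6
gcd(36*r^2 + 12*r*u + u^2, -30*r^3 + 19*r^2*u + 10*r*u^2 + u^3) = 6*r + u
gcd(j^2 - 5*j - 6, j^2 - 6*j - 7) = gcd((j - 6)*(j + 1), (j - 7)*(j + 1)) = j + 1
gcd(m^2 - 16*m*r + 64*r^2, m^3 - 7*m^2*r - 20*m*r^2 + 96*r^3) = -m + 8*r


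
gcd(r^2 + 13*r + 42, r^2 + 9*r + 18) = r + 6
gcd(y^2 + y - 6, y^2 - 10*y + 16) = y - 2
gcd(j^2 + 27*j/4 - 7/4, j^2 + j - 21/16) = 1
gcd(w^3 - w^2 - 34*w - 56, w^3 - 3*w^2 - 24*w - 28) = w^2 - 5*w - 14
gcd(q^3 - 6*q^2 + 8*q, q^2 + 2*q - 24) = q - 4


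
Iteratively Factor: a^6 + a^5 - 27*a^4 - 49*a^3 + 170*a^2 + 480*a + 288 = (a + 3)*(a^5 - 2*a^4 - 21*a^3 + 14*a^2 + 128*a + 96) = (a + 1)*(a + 3)*(a^4 - 3*a^3 - 18*a^2 + 32*a + 96) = (a - 4)*(a + 1)*(a + 3)*(a^3 + a^2 - 14*a - 24) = (a - 4)*(a + 1)*(a + 2)*(a + 3)*(a^2 - a - 12) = (a - 4)^2*(a + 1)*(a + 2)*(a + 3)*(a + 3)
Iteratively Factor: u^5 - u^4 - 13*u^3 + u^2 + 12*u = (u)*(u^4 - u^3 - 13*u^2 + u + 12) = u*(u - 4)*(u^3 + 3*u^2 - u - 3) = u*(u - 4)*(u + 1)*(u^2 + 2*u - 3) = u*(u - 4)*(u + 1)*(u + 3)*(u - 1)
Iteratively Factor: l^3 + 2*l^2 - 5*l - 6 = (l + 3)*(l^2 - l - 2) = (l - 2)*(l + 3)*(l + 1)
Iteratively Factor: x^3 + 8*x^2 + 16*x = (x + 4)*(x^2 + 4*x) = x*(x + 4)*(x + 4)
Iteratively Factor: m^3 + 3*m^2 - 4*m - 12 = (m + 2)*(m^2 + m - 6) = (m - 2)*(m + 2)*(m + 3)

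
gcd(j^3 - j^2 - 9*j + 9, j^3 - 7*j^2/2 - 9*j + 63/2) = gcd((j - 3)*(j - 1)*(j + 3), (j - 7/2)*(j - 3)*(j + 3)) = j^2 - 9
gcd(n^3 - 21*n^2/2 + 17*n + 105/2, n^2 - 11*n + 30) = n - 5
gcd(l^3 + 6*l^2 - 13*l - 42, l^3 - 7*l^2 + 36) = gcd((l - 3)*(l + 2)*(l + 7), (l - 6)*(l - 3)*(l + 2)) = l^2 - l - 6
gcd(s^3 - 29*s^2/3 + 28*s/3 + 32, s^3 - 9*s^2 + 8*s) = s - 8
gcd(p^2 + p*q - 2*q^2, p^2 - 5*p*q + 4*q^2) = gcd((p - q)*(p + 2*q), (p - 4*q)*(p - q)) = p - q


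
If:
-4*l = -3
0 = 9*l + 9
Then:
No Solution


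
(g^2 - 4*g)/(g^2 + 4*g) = (g - 4)/(g + 4)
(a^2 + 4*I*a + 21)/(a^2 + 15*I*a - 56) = (a - 3*I)/(a + 8*I)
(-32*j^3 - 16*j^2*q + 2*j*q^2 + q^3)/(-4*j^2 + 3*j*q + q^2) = (-8*j^2 - 2*j*q + q^2)/(-j + q)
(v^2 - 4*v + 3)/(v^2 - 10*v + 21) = (v - 1)/(v - 7)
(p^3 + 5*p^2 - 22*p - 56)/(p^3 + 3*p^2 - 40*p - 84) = (p - 4)/(p - 6)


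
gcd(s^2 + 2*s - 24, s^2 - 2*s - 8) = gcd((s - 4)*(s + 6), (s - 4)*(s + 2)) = s - 4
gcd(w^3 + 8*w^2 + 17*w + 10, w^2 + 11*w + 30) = w + 5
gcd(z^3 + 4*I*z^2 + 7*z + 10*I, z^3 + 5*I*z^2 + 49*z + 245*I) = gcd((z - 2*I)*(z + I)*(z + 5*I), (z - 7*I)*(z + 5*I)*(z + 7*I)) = z + 5*I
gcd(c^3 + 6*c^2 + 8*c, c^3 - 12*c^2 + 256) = c + 4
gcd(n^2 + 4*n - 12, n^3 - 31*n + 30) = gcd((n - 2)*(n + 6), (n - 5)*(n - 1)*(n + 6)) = n + 6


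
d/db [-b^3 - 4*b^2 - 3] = b*(-3*b - 8)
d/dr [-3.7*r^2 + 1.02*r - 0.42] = 1.02 - 7.4*r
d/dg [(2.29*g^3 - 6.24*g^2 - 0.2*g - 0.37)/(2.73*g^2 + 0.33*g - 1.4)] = (6.2517*g^4 + 1.5114*g^3 - 11.1312*g^2 + 19.4922*g + 0.4021)/(7.4529*g^4 + 1.8018*g^3 - 7.5351*g^2 - 0.924*g + 1.96)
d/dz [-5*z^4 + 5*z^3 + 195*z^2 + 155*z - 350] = -20*z^3 + 15*z^2 + 390*z + 155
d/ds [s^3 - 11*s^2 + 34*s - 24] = 3*s^2 - 22*s + 34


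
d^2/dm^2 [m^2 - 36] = 2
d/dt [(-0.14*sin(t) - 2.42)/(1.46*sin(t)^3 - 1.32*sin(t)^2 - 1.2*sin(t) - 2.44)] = (0.4088*sin(t)^3 + 10.4148*sin(t)^2 - 6.3888*sin(t) - 2.5624)*cos(t)/(2.1316*sin(t)^6 - 3.8544*sin(t)^5 - 1.7616*sin(t)^4 - 3.9568*sin(t)^3 + 7.8816*sin(t)^2 + 5.856*sin(t) + 5.9536)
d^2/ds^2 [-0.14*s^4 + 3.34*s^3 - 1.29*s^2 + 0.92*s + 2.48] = -1.68*s^2 + 20.04*s - 2.58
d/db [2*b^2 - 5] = 4*b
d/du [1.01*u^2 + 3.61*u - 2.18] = 2.02*u + 3.61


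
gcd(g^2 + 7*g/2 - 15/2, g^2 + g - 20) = g + 5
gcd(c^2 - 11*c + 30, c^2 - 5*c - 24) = 1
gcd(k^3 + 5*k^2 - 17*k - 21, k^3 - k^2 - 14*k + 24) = k - 3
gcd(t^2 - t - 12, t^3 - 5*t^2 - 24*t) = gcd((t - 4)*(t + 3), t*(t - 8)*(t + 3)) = t + 3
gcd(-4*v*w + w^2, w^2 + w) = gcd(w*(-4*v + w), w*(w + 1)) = w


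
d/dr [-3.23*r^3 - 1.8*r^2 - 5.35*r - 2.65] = -9.69*r^2 - 3.6*r - 5.35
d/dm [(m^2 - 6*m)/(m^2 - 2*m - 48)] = 4*(m^2 - 24*m + 72)/(m^4 - 4*m^3 - 92*m^2 + 192*m + 2304)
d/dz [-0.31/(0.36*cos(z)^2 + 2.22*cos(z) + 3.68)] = -(0.2232*cos(z) + 0.6882)*sin(z)/(0.36*cos(z)^2 + 2.22*cos(z) + 3.68)^2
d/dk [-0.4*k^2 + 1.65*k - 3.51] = 1.65 - 0.8*k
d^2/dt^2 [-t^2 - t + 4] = -2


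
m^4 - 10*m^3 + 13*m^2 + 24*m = m*(m - 8)*(m - 3)*(m + 1)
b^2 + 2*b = b*(b + 2)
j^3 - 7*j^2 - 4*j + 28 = (j - 7)*(j - 2)*(j + 2)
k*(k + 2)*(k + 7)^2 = k^4 + 16*k^3 + 77*k^2 + 98*k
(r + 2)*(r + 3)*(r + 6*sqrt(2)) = r^3 + 5*r^2 + 6*sqrt(2)*r^2 + 6*r + 30*sqrt(2)*r + 36*sqrt(2)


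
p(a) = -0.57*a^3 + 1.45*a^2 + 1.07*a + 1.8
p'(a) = -1.71*a^2 + 2.9*a + 1.07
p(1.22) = 4.23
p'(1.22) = 2.06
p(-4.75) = 90.52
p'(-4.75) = -51.29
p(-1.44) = 4.97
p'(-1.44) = -6.65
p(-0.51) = 1.71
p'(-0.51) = -0.85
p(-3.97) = 56.07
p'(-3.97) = -37.39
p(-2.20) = 12.53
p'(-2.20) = -13.59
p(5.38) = -39.23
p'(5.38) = -32.82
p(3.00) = 2.67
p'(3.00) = -5.62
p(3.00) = 2.67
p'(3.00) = -5.62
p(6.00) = -62.70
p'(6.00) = -43.09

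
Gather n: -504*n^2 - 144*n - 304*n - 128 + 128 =-504*n^2 - 448*n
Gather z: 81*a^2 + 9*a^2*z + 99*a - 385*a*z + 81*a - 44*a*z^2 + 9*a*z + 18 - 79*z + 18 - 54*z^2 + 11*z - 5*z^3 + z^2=81*a^2 + 180*a - 5*z^3 + z^2*(-44*a - 53) + z*(9*a^2 - 376*a - 68) + 36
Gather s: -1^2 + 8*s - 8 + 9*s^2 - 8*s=9*s^2 - 9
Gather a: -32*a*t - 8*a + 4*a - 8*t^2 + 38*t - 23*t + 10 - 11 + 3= a*(-32*t - 4) - 8*t^2 + 15*t + 2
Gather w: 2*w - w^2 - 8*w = -w^2 - 6*w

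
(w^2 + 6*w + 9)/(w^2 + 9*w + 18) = (w + 3)/(w + 6)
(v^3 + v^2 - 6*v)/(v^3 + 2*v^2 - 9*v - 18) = v*(v - 2)/(v^2 - v - 6)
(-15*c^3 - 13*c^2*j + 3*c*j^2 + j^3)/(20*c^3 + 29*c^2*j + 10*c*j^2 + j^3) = (-3*c + j)/(4*c + j)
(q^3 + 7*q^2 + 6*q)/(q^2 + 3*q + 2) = q*(q + 6)/(q + 2)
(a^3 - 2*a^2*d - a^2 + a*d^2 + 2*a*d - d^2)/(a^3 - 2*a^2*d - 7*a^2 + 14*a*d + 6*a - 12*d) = (a^2 - 2*a*d + d^2)/(a^2 - 2*a*d - 6*a + 12*d)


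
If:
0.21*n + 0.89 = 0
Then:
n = -4.24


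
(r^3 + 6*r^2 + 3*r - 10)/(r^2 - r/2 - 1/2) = 2*(r^2 + 7*r + 10)/(2*r + 1)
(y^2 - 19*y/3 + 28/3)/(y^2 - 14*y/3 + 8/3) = (3*y - 7)/(3*y - 2)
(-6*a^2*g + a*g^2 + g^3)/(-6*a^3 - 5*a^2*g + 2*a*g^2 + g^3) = g/(a + g)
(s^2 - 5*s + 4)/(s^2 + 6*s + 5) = (s^2 - 5*s + 4)/(s^2 + 6*s + 5)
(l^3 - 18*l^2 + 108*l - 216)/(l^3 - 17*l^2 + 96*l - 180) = (l - 6)/(l - 5)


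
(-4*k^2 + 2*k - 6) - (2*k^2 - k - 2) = -6*k^2 + 3*k - 4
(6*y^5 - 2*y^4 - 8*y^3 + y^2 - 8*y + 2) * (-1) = -6*y^5 + 2*y^4 + 8*y^3 - y^2 + 8*y - 2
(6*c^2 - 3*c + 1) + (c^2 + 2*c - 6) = 7*c^2 - c - 5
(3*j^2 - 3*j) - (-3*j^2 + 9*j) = 6*j^2 - 12*j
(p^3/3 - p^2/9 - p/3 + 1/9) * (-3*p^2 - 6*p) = -p^5 - 5*p^4/3 + 5*p^3/3 + 5*p^2/3 - 2*p/3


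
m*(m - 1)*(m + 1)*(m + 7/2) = m^4 + 7*m^3/2 - m^2 - 7*m/2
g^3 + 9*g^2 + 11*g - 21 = (g - 1)*(g + 3)*(g + 7)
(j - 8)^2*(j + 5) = j^3 - 11*j^2 - 16*j + 320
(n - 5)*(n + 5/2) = n^2 - 5*n/2 - 25/2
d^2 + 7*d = d*(d + 7)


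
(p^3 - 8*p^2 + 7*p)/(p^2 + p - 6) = p*(p^2 - 8*p + 7)/(p^2 + p - 6)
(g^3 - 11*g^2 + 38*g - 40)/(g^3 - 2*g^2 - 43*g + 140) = (g - 2)/(g + 7)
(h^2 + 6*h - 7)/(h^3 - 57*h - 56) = (h - 1)/(h^2 - 7*h - 8)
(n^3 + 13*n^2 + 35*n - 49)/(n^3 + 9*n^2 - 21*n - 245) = (n - 1)/(n - 5)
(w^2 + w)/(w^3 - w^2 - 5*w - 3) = w/(w^2 - 2*w - 3)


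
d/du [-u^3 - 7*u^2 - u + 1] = -3*u^2 - 14*u - 1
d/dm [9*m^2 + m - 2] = 18*m + 1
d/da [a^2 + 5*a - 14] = 2*a + 5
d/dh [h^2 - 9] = 2*h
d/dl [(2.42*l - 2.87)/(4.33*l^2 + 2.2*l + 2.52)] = (-10.4786*l^2 + 24.8542*l + 12.4124)/(18.7489*l^4 + 19.052*l^3 + 26.6632*l^2 + 11.088*l + 6.3504)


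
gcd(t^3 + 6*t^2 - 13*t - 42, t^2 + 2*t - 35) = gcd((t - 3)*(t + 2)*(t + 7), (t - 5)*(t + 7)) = t + 7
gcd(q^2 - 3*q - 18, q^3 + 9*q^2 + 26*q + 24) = q + 3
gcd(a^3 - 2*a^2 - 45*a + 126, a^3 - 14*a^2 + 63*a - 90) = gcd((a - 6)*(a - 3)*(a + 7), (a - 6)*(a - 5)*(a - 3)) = a^2 - 9*a + 18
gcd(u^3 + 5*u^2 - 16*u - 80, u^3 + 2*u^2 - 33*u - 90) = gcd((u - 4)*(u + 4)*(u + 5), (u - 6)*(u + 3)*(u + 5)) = u + 5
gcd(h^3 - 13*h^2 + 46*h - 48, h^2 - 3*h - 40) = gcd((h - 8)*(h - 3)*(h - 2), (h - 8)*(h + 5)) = h - 8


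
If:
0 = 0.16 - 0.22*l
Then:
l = 0.73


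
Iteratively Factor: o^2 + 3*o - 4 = (o + 4)*(o - 1)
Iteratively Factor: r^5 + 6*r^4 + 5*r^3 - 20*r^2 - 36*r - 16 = (r - 2)*(r^4 + 8*r^3 + 21*r^2 + 22*r + 8) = (r - 2)*(r + 2)*(r^3 + 6*r^2 + 9*r + 4) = (r - 2)*(r + 1)*(r + 2)*(r^2 + 5*r + 4) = (r - 2)*(r + 1)*(r + 2)*(r + 4)*(r + 1)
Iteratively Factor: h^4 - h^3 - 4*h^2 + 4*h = (h)*(h^3 - h^2 - 4*h + 4) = h*(h - 2)*(h^2 + h - 2) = h*(h - 2)*(h + 2)*(h - 1)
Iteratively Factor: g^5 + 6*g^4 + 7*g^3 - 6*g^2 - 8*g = (g)*(g^4 + 6*g^3 + 7*g^2 - 6*g - 8) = g*(g + 4)*(g^3 + 2*g^2 - g - 2) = g*(g - 1)*(g + 4)*(g^2 + 3*g + 2) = g*(g - 1)*(g + 1)*(g + 4)*(g + 2)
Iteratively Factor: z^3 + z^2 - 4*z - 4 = (z + 2)*(z^2 - z - 2) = (z - 2)*(z + 2)*(z + 1)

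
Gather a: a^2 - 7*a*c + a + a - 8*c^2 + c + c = a^2 + a*(2 - 7*c) - 8*c^2 + 2*c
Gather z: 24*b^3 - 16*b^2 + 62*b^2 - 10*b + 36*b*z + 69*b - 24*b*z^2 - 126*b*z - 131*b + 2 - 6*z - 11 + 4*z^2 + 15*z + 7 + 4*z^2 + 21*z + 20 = 24*b^3 + 46*b^2 - 72*b + z^2*(8 - 24*b) + z*(30 - 90*b) + 18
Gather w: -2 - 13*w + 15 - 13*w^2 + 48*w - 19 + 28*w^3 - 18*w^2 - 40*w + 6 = 28*w^3 - 31*w^2 - 5*w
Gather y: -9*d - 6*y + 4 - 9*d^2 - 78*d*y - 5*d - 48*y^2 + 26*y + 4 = -9*d^2 - 14*d - 48*y^2 + y*(20 - 78*d) + 8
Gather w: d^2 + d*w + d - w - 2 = d^2 + d + w*(d - 1) - 2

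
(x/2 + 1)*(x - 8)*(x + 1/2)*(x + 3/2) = x^4/2 - 2*x^3 - 109*x^2/8 - 73*x/4 - 6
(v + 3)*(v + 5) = v^2 + 8*v + 15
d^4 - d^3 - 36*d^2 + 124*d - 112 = (d - 4)*(d - 2)^2*(d + 7)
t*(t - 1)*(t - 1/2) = t^3 - 3*t^2/2 + t/2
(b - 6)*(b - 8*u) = b^2 - 8*b*u - 6*b + 48*u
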